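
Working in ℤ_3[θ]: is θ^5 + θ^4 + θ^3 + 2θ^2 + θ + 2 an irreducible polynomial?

Yes

Write P(θ) = θ^5 + θ^4 + θ^3 + 2θ^2 + θ + 2.
Check for roots in ℤ_3: P(0) = 2; P(1) = 2; P(2) = 2.
No roots, so no linear factors.
Monic irreducibles of degree 2 over GF(3): θ^2 + 1, θ^2 + θ + 2, θ^2 + 2θ + 2.
None of them divide P (all give nonzero remainder).
No irreducible factor of degree ≤ 2 exists, so P is irreducible over GF(3).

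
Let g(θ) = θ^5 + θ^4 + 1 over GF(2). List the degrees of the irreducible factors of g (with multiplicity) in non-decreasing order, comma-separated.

2, 3

Roots in GF(2): g(0) = 1; g(1) = 1.
Complete factorization: g(θ) = (θ^2 + θ + 1)·(θ^3 + θ + 1).
Factor degrees with multiplicity: 2 + 3 = 5.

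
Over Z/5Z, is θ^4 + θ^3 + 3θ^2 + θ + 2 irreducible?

No

Write h(θ) = θ^4 + θ^3 + 3θ^2 + θ + 2.
Check for roots in Z/5Z: h(0) = 2; h(1) = 3; h(2) = 0 → root; h(3) = 0 → root; h(4) = 4.
h(2) = 0, so (θ − 2) divides h(θ); h is reducible.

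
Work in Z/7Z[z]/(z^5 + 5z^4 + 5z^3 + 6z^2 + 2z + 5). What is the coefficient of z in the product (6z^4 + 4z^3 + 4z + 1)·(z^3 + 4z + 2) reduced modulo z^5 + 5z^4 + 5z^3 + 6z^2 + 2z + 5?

6

Multiply in Z/7Z[z]: (6z^4 + 4z^3 + 4z + 1)·(z^3 + 4z + 2) = 6z^7 + 4z^6 + 3z^5 + 4z^4 + 2z^3 + 2z^2 + 5z + 2.
Reduce using z^5 ≡ 2z^4 + 2z^3 + z^2 + 5z + 2 (mod z^5 + 5z^4 + 5z^3 + 6z^2 + 2z + 5).
Reduced: 3z^4 + 2z^3 + z^2 + 6z + 5.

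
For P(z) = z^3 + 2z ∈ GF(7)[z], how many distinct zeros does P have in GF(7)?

Evaluate at each of the 7 elements of GF(7):
P(0) = 0 → root; P(1) = 3; P(2) = 5; P(3) = 5; P(4) = 2; P(5) = 2; P(6) = 4.
Roots: {0}.

1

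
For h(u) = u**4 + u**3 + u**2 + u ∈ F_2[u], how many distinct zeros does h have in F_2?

Evaluate at each of the 2 elements of F_2:
h(0) = 0 → root; h(1) = 0 → root.
Roots: {0, 1}.

2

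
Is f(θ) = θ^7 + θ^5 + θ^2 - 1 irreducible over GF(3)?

Check for roots in GF(3): f(0) = 2; f(1) = 2; f(2) = 1.
No roots, so no linear factors.
Monic irreducibles of degree 2 over GF(3): θ^2 + 1, θ^2 + θ - 1, θ^2 - θ - 1.
None of them divide f (all give nonzero remainder).
Degree-3 irreducible divisors: test the 8 monic irreducibles of degree 3 over GF(3).
None of them divide f (all give nonzero remainder).
No irreducible factor of degree ≤ 3 exists, so f is irreducible over GF(3).

Yes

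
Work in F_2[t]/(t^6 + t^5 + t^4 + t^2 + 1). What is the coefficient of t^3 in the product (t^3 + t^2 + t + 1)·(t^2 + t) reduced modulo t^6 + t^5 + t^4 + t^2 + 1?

Multiply in F_2[t]: (t^3 + t^2 + t + 1)·(t^2 + t) = t^5 + t.
Reduced: t^5 + t.

0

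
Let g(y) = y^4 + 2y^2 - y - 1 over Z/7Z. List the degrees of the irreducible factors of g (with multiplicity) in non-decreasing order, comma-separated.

Linear factors from roots: (y - 2).
Complete factorization: g(y) = (y - 2)·(y^3 + 2y^2 - y - 3).
Factor degrees with multiplicity: 1 + 3 = 4.

1, 3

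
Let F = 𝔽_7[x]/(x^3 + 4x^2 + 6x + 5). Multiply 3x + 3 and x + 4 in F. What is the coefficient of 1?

Multiply in 𝔽_7[x]: (3x + 3)·(x + 4) = 3x^2 + x + 5.
Reduced: 3x^2 + x + 5.

5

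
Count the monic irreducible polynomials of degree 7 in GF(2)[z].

18

Gauss's count: N_{2}(7) = (1/7) Σ_{d|7} μ(7/d)·2^d.
Divisors of 7: 1, 7; μ(7/d) for each: -1, 1.
Σ = − 2^1 + 2^7 = 126.
N = 126/7 = 18.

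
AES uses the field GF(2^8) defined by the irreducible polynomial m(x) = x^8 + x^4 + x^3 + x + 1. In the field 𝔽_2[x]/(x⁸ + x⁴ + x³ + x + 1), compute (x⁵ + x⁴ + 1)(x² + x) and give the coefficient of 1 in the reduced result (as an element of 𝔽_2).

Multiply in 𝔽_2[x]: (x⁵ + x⁴ + 1)·(x² + x) = x⁷ + x⁵ + x² + x.
Reduced: x⁷ + x⁵ + x² + x.

0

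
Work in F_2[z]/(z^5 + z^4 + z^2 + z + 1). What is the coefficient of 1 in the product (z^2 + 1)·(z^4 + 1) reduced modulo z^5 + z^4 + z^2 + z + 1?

Multiply in F_2[z]: (z^2 + 1)·(z^4 + 1) = z^6 + z^4 + z^2 + 1.
Reduce using z^5 ≡ z^4 + z^2 + z + 1 (mod z^5 + z^4 + z^2 + z + 1).
Reduced: z^3 + z^2.

0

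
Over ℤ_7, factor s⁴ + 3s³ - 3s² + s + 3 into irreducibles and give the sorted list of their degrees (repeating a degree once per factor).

4

Write f(s) = s⁴ + 3s³ - 3s² + s + 3.
Complete factorization: f(s) = (s⁴ + 3s³ - 3s² + s + 3).
Factor degrees with multiplicity: 4 = 4.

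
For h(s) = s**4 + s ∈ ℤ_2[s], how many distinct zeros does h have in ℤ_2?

2

Evaluate at each of the 2 elements of ℤ_2:
h(0) = 0 → root; h(1) = 0 → root.
Roots: {0, 1}.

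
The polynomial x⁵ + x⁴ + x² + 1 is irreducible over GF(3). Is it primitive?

Yes

Write f(x) = x⁵ + x⁴ + x² + 1.
|GF(3^5)^×| = 3^5 − 1 = 242. Prime factorization: 242 = 2·11^2.
f is primitive ⇔ x has order 242 in GF(3)[x]/(f), i.e. x^(242/q) ≠ 1 for each prime q | 242.
x^(121) mod f = 2.
x^(22) mod f = x⁴ + 2x³ + 2x².
None equal 1, so x has full order 242; f is primitive.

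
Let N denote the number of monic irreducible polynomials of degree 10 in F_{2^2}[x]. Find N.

Gauss's count: N_{4}(10) = (1/10) Σ_{d|10} μ(10/d)·4^d.
Divisors of 10: 1, 2, 5, 10; μ(10/d) for each: 1, -1, -1, 1.
Σ = 4^1 − 4^2 − 4^5 + 4^10 = 1047540.
N = 1047540/10 = 104754.

104754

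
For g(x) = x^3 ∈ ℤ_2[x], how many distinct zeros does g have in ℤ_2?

1

Evaluate at each of the 2 elements of ℤ_2:
g(0) = 0 → root; g(1) = 1.
Roots: {0}.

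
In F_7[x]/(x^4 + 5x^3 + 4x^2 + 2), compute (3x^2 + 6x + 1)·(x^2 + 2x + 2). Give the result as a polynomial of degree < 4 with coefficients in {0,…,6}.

4x^3 + 3

Multiply in F_7[x]: (3x^2 + 6x + 1)·(x^2 + 2x + 2) = 3x^4 + 5x^3 + 5x^2 + 2.
Reduce using x^4 ≡ 2x^3 + 3x^2 + 5 (mod x^4 + 5x^3 + 4x^2 + 2).
Reduced: 4x^3 + 3.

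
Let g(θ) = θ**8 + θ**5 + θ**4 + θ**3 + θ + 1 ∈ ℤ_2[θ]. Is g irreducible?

Check for roots in ℤ_2: g(0) = 1; g(1) = 0 → root.
g(1) = 0, so (θ − 1) divides g(θ); g is reducible.

No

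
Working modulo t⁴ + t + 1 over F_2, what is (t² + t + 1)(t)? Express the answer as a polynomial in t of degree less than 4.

Multiply in F_2[t]: (t² + t + 1)·(t) = t³ + t² + t.
Reduced: t³ + t² + t.

t^3 + t^2 + t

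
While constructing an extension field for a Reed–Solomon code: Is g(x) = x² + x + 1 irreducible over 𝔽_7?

No

Check for roots in 𝔽_7: g(0) = 1; g(1) = 3; g(2) = 0 → root; g(3) = 6; g(4) = 0 → root; g(5) = 3; g(6) = 1.
g(2) = 0, so (x − 2) divides g(x); g is reducible.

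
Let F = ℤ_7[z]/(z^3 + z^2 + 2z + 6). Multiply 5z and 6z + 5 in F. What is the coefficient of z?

Multiply in ℤ_7[z]: (5z)·(6z + 5) = 2z^2 + 4z.
Reduced: 2z^2 + 4z.

4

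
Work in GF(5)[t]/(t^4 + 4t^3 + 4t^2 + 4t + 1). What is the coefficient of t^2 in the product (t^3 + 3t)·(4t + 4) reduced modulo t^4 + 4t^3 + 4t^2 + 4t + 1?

Multiply in GF(5)[t]: (t^3 + 3t)·(4t + 4) = 4t^4 + 4t^3 + 2t^2 + 2t.
Reduce using t^4 ≡ t^3 + t^2 + t + 4 (mod t^4 + 4t^3 + 4t^2 + 4t + 1).
Reduced: 3t^3 + t^2 + t + 1.

1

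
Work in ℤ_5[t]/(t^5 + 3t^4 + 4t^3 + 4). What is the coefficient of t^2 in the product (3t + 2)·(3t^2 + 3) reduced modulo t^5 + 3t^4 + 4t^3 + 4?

1

Multiply in ℤ_5[t]: (3t + 2)·(3t^2 + 3) = 4t^3 + t^2 + 4t + 1.
Reduced: 4t^3 + t^2 + 4t + 1.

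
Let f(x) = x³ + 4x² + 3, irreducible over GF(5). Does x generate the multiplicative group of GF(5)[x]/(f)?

|GF(5^3)^×| = 5^3 − 1 = 124. Prime factorization: 124 = 2^2·31.
f is primitive ⇔ x has order 124 in GF(5)[x]/(f), i.e. x^(124/q) ≠ 1 for each prime q | 124.
x^(62) mod f = 4.
x^(4) mod f = x² + 2x + 2.
None equal 1, so x has full order 124; f is primitive.

Yes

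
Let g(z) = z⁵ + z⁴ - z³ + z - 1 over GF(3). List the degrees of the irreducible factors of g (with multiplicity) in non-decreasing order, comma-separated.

Roots in GF(3): g(0) = 2; g(1) = 1; g(2) = 2.
Complete factorization: g(z) = (z² + 1)·(z³ + z² + z - 1).
Factor degrees with multiplicity: 2 + 3 = 5.

2, 3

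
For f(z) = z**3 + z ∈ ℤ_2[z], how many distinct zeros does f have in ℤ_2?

2

Evaluate at each of the 2 elements of ℤ_2:
f(0) = 0 → root; f(1) = 0 → root.
Roots: {0, 1}.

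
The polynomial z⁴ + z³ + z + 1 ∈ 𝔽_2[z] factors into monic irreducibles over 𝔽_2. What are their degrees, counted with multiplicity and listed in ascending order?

Write h(z) = z⁴ + z³ + z + 1.
Roots in 𝔽_2: h(0) = 1; h(1) = 0 → root.
Linear factors from roots: (z + 1).
Complete factorization: h(z) = (z + 1)^2·(z² + z + 1).
Factor degrees with multiplicity: 1 + 1 + 2 = 4.

1, 1, 2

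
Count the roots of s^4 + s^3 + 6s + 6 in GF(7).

Write P(s) = s^4 + s^3 + 6s + 6.
Evaluate at each of the 7 elements of GF(7):
P(0) = 6; P(1) = 0 → root; P(2) = 0 → root; P(3) = 6; P(4) = 0 → root; P(5) = 2; P(6) = 0 → root.
Roots: {1, 2, 4, 6}.

4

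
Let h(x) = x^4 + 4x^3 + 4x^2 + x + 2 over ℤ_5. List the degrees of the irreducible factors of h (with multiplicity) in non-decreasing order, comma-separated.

Roots in ℤ_5: h(0) = 2; h(1) = 2; h(2) = 3; h(3) = 0 → root; h(4) = 2.
Linear factors from roots: (x + 2).
Complete factorization: h(x) = (x + 2)·(x^3 + 2x^2 + 1).
Factor degrees with multiplicity: 1 + 3 = 4.

1, 3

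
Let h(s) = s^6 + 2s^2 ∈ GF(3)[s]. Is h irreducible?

Check for roots in GF(3): h(0) = 0 → root; h(1) = 0 → root; h(2) = 0 → root.
h(0) = 0, so (s) divides h(s); h is reducible.

No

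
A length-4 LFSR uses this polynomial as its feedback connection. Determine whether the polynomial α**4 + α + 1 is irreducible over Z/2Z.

Write h(α) = α**4 + α + 1.
Check for roots in Z/2Z: h(0) = 1; h(1) = 1.
No roots, so no linear factors.
Monic irreducibles of degree 2 over GF(2): α**2 + α + 1.
None of them divide h (all give nonzero remainder).
No irreducible factor of degree ≤ 2 exists, so h is irreducible over GF(2).

Yes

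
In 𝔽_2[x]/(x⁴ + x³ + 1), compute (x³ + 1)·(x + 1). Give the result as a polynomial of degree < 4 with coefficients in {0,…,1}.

x

Multiply in 𝔽_2[x]: (x³ + 1)·(x + 1) = x⁴ + x³ + x + 1.
Reduce using x⁴ ≡ x³ + 1 (mod x⁴ + x³ + 1).
Reduced: x.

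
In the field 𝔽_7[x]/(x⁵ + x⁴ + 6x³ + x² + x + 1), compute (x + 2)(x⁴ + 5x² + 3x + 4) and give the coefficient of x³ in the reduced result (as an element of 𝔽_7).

Multiply in 𝔽_7[x]: (x + 2)·(x⁴ + 5x² + 3x + 4) = x⁵ + 2x⁴ + 5x³ + 6x² + 3x + 1.
Reduce using x⁵ ≡ 6x⁴ + x³ + 6x² + 6x + 6 (mod x⁵ + x⁴ + 6x³ + x² + x + 1).
Reduced: x⁴ + 6x³ + 5x² + 2x.

6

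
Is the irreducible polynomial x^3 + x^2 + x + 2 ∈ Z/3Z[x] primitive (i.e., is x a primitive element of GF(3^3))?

Write f(x) = x^3 + x^2 + x + 2.
|GF(3^3)^×| = 3^3 − 1 = 26. Prime factorization: 26 = 2·13.
f is primitive ⇔ x has order 26 in GF(3)[x]/(f), i.e. x^(26/q) ≠ 1 for each prime q | 26.
x^(13) mod f = 1
x^(2) mod f = x^2.
Since x^(13) = 1, the order of x divides 13 < 26; not primitive.

No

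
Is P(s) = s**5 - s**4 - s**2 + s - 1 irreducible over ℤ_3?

Check for roots in ℤ_3: P(0) = 2; P(1) = 2; P(2) = 1.
No roots, so no linear factors.
Monic irreducibles of degree 2 over GF(3): s**2 + 1, s**2 + s - 1, s**2 - s - 1.
None of them divide P (all give nonzero remainder).
No irreducible factor of degree ≤ 2 exists, so P is irreducible over GF(3).

Yes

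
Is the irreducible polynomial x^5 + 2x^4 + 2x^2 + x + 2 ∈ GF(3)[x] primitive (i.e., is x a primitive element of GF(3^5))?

No

Write f(x) = x^5 + 2x^4 + 2x^2 + x + 2.
|GF(3^5)^×| = 3^5 − 1 = 242. Prime factorization: 242 = 2·11^2.
f is primitive ⇔ x has order 242 in GF(3)[x]/(f), i.e. x^(242/q) ≠ 1 for each prime q | 242.
x^(121) mod f = 1
x^(22) mod f = x^4 + 2x^3 + 2x^2 + x + 1.
Since x^(121) = 1, the order of x divides 121 < 242; not primitive.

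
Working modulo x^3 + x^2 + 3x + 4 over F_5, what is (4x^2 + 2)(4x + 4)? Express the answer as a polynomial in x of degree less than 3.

4

Multiply in F_5[x]: (4x^2 + 2)·(4x + 4) = x^3 + x^2 + 3x + 3.
Reduce using x^3 ≡ 4x^2 + 2x + 1 (mod x^3 + x^2 + 3x + 4).
Reduced: 4.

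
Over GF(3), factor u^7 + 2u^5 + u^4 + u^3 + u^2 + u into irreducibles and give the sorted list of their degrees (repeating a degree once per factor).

Write h(u) = u^7 + 2u^5 + u^4 + u^3 + u^2 + u.
Roots in GF(3): h(0) = 0 → root; h(1) = 1; h(2) = 0 → root.
Linear factors from roots: (u), (u + 1).
Complete factorization: h(u) = (u)·(u + 1)^2·(u^2 + 2u + 2)^2.
Factor degrees with multiplicity: 1 + 1 + 1 + 2 + 2 = 7.

1, 1, 1, 2, 2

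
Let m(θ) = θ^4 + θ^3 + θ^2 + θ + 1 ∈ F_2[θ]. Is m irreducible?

Yes

Check for roots in F_2: m(0) = 1; m(1) = 1.
No roots, so no linear factors.
Monic irreducibles of degree 2 over GF(2): θ^2 + θ + 1.
None of them divide m (all give nonzero remainder).
No irreducible factor of degree ≤ 2 exists, so m is irreducible over GF(2).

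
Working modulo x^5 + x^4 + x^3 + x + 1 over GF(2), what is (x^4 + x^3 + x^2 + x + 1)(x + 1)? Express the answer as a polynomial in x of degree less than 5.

Multiply in GF(2)[x]: (x^4 + x^3 + x^2 + x + 1)·(x + 1) = x^5 + 1.
Reduce using x^5 ≡ x^4 + x^3 + x + 1 (mod x^5 + x^4 + x^3 + x + 1).
Reduced: x^4 + x^3 + x.

x^4 + x^3 + x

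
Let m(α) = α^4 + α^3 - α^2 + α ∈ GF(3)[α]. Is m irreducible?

Check for roots in GF(3): m(0) = 0 → root; m(1) = 2; m(2) = 1.
m(0) = 0, so (α) divides m(α); m is reducible.

No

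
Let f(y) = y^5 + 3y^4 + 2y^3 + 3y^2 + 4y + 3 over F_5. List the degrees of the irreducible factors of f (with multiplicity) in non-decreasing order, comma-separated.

2, 3

Roots in F_5: f(0) = 3; f(1) = 1; f(2) = 4; f(3) = 2; f(4) = 2.
Complete factorization: f(y) = (y^2 + 4y + 2)·(y^3 + 4y^2 + 4y + 4).
Factor degrees with multiplicity: 2 + 3 = 5.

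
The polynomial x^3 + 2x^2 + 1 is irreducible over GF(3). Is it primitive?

Write f(x) = x^3 + 2x^2 + 1.
|GF(3^3)^×| = 3^3 − 1 = 26. Prime factorization: 26 = 2·13.
f is primitive ⇔ x has order 26 in GF(3)[x]/(f), i.e. x^(26/q) ≠ 1 for each prime q | 26.
x^(13) mod f = 2.
x^(2) mod f = x^2.
None equal 1, so x has full order 26; f is primitive.

Yes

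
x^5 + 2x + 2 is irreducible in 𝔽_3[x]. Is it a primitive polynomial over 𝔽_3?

No

Write f(x) = x^5 + 2x + 2.
|GF(3^5)^×| = 3^5 − 1 = 242. Prime factorization: 242 = 2·11^2.
f is primitive ⇔ x has order 242 in GF(3)[x]/(f), i.e. x^(242/q) ≠ 1 for each prime q | 242.
x^(121) mod f = 1
x^(22) mod f = x^3 + 2x^2 + 2x + 1.
Since x^(121) = 1, the order of x divides 121 < 242; not primitive.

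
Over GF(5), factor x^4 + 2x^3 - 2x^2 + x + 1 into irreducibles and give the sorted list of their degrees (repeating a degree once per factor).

4

Write h(x) = x^4 + 2x^3 - 2x^2 + x + 1.
Roots in GF(5): h(0) = 1; h(1) = 3; h(2) = 2; h(3) = 1; h(4) = 2.
Complete factorization: h(x) = (x^4 + 2x^3 - 2x^2 + x + 1).
Factor degrees with multiplicity: 4 = 4.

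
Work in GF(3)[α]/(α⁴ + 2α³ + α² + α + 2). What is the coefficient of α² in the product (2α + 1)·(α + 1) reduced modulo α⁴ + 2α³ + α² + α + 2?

Multiply in GF(3)[α]: (2α + 1)·(α + 1) = 2α² + 1.
Reduced: 2α² + 1.

2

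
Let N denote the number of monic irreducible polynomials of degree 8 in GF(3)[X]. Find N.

810

By the necklace-counting formula, N_3(8) = (1/8) Σ_{d|8} μ(8/d)·3^d.
Divisors of 8: 1, 2, 4, 8; μ(8/d) for each: 0, 0, -1, 1.
Σ = − 3^4 + 3^8 = 6480.
N = 6480/8 = 810.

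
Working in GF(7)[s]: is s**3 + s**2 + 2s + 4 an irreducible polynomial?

Write P(s) = s**3 + s**2 + 2s + 4.
Check for roots in GF(7): P(0) = 4; P(1) = 1; P(2) = 6; P(3) = 4; P(4) = 1; P(5) = 3; P(6) = 2.
No roots. A degree-3 polynomial over a field with no linear factor is irreducible.

Yes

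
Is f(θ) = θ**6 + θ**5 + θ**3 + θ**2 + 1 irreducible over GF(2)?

Yes

Check for roots in GF(2): f(0) = 1; f(1) = 1.
No roots, so no linear factors.
Monic irreducibles of degree 2 over GF(2): θ**2 + θ + 1.
None of them divide f (all give nonzero remainder).
Monic irreducibles of degree 3 over GF(2): θ**3 + θ + 1, θ**3 + θ**2 + 1.
None of them divide f (all give nonzero remainder).
No irreducible factor of degree ≤ 3 exists, so f is irreducible over GF(2).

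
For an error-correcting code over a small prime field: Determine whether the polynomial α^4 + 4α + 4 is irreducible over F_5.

Write P(α) = α^4 + 4α + 4.
Check for roots in F_5: P(0) = 4; P(1) = 4; P(2) = 3; P(3) = 2; P(4) = 1.
No roots, so no linear factors.
Degree-2 irreducible divisors: test the 10 monic irreducibles of degree 2 over GF(5).
None of them divide P (all give nonzero remainder).
No irreducible factor of degree ≤ 2 exists, so P is irreducible over GF(5).

Yes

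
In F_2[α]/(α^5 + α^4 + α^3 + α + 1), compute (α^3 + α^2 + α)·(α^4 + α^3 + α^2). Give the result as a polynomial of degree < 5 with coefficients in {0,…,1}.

Multiply in F_2[α]: (α^3 + α^2 + α)·(α^4 + α^3 + α^2) = α^7 + α^5 + α^3.
Reduce using α^5 ≡ α^4 + α^3 + α + 1 (mod α^5 + α^4 + α^3 + α + 1).
Reduced: α^3 + 1.

α^3 + 1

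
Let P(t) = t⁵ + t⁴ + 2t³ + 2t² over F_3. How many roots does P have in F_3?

3

Evaluate at each of the 3 elements of F_3:
P(0) = 0 → root; P(1) = 0 → root; P(2) = 0 → root.
Roots: {0, 1, 2}.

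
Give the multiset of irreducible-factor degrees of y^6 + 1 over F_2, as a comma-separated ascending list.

Write h(y) = y^6 + 1.
Roots in F_2: h(0) = 1; h(1) = 0 → root.
Linear factors from roots: (y + 1).
Complete factorization: h(y) = (y + 1)^2·(y^2 + y + 1)^2.
Factor degrees with multiplicity: 1 + 1 + 2 + 2 = 6.

1, 1, 2, 2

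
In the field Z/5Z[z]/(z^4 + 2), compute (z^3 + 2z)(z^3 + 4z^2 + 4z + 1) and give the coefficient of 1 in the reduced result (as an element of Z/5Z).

Multiply in Z/5Z[z]: (z^3 + 2z)·(z^3 + 4z^2 + 4z + 1) = z^6 + 4z^5 + z^4 + 4z^3 + 3z^2 + 2z.
Reduce using z^4 ≡ 3 (mod z^4 + 2).
Reduced: 4z^3 + z^2 + 4z + 3.

3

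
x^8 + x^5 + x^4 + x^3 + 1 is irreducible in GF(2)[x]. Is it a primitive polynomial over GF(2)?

No

Write f(x) = x^8 + x^5 + x^4 + x^3 + 1.
|GF(2^8)^×| = 2^8 − 1 = 255. Prime factorization: 255 = 3·5·17.
f is primitive ⇔ x has order 255 in GF(2)[x]/(f), i.e. x^(255/q) ≠ 1 for each prime q | 255.
x^(85) mod f = 1
x^(51) mod f = 1
x^(15) mod f = x^6 + x^3 + x^2 + x.
Since x^(85) = 1, the order of x divides 85 < 255; not primitive.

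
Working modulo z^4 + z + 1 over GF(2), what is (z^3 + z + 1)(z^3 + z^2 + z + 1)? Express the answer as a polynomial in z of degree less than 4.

z + 1

Multiply in GF(2)[z]: (z^3 + z + 1)·(z^3 + z^2 + z + 1) = z^6 + z^5 + z^3 + 1.
Reduce using z^4 ≡ z + 1 (mod z^4 + z + 1).
Reduced: z + 1.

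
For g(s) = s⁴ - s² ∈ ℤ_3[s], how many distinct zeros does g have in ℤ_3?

Evaluate at each of the 3 elements of ℤ_3:
g(0) = 0 → root; g(1) = 0 → root; g(2) = 0 → root.
Roots: {0, 1, 2}.

3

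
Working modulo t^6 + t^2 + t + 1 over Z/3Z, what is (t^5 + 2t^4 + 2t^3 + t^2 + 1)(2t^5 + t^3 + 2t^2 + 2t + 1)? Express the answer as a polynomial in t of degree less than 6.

Multiply in Z/3Z[t]: (t^5 + 2t^4 + 2t^3 + t^2 + 1)·(2t^5 + t^3 + 2t^2 + 2t + 1) = 2t^10 + t^9 + 2t^8 + 2t^6 + 2t^4 + 2t^3 + 2t + 1.
Reduce using t^6 ≡ 2t^2 + 2t + 2 (mod t^6 + t^2 + t + 1).
Reduced: 2t^3 + t^2 + 2t + 1.

2t^3 + t^2 + 2t + 1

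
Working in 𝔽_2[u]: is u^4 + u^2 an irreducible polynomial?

Write P(u) = u^4 + u^2.
Check for roots in 𝔽_2: P(0) = 0 → root; P(1) = 0 → root.
P(0) = 0, so (u) divides P(u); P is reducible.

No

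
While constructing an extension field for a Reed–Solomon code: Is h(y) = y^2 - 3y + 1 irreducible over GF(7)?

Check for roots in GF(7): h(0) = 1; h(1) = 6; h(2) = 6; h(3) = 1; h(4) = 5; h(5) = 4; h(6) = 5.
No roots. A degree-2 polynomial over a field with no linear factor is irreducible.

Yes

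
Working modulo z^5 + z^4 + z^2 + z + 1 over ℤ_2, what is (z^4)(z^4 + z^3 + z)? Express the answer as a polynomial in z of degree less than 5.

z^4 + z^3

Multiply in ℤ_2[z]: (z^4)·(z^4 + z^3 + z) = z^8 + z^7 + z^5.
Reduce using z^5 ≡ z^4 + z^2 + z + 1 (mod z^5 + z^4 + z^2 + z + 1).
Reduced: z^4 + z^3.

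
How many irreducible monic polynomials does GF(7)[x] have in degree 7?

117648

x^(7^7) − x is the product of all monic irreducibles of degree dividing 7; Möbius inversion gives N = (1/7) Σ μ(7/d)·7^d.
Divisors of 7: 1, 7; μ(7/d) for each: -1, 1.
Σ = − 7^1 + 7^7 = 823536.
N = 823536/7 = 117648.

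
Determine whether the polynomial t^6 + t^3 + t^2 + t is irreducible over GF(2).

No

Write f(t) = t^6 + t^3 + t^2 + t.
Check for roots in GF(2): f(0) = 0 → root; f(1) = 0 → root.
f(0) = 0, so (t) divides f(t); f is reducible.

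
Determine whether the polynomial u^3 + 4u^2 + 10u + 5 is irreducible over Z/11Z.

Write m(u) = u^3 + 4u^2 + 10u + 5.
Check each element of Z/11Z for a root: m(0)=5, m(1)=9, m(2)=5, m(3)=10, m(4)=8, m(5)=5, m(6)=7, m(7)=9, m(8)=6, m(9)=4, m(10)=9.
No roots. A degree-3 polynomial over a field with no linear factor is irreducible.

Yes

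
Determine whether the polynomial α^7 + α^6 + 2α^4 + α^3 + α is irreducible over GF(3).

No

Write h(α) = α^7 + α^6 + 2α^4 + α^3 + α.
Check for roots in GF(3): h(0) = 0 → root; h(1) = 0 → root; h(2) = 0 → root.
h(0) = 0, so (α) divides h(α); h is reducible.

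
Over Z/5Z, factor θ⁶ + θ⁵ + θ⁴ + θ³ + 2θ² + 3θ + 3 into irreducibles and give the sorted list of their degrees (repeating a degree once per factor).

Write h(θ) = θ⁶ + θ⁵ + θ⁴ + θ³ + 2θ² + 3θ + 3.
Roots in Z/5Z: h(0) = 3; h(1) = 2; h(2) = 2; h(3) = 0 → root; h(4) = 2.
Linear factors from roots: (θ + 2).
Complete factorization: h(θ) = (θ + 2)·(θ² + 2)·(θ³ + 4θ² + θ + 2).
Factor degrees with multiplicity: 1 + 2 + 3 = 6.

1, 2, 3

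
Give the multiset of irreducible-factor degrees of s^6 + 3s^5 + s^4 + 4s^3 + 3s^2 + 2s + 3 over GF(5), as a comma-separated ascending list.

Write f(s) = s^6 + 3s^5 + s^4 + 4s^3 + 3s^2 + 2s + 3.
Roots in GF(5): f(0) = 3; f(1) = 2; f(2) = 2; f(3) = 3; f(4) = 4.
Complete factorization: f(s) = (s^6 + 3s^5 + s^4 + 4s^3 + 3s^2 + 2s + 3).
Factor degrees with multiplicity: 6 = 6.

6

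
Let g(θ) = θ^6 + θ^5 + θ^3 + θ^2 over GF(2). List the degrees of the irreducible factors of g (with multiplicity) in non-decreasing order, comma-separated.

Roots in GF(2): g(0) = 0 → root; g(1) = 0 → root.
Linear factors from roots: (θ), (θ + 1).
Complete factorization: g(θ) = (θ)^2·(θ + 1)^2·(θ^2 + θ + 1).
Factor degrees with multiplicity: 1 + 1 + 1 + 1 + 2 = 6.

1, 1, 1, 1, 2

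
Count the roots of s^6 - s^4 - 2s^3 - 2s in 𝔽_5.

Write g(s) = s^6 - s^4 - 2s^3 - 2s.
Evaluate at each of the 5 elements of 𝔽_5:
g(0) = 0 → root; g(1) = 1; g(2) = 3; g(3) = 3; g(4) = 4.
Roots: {0}.

1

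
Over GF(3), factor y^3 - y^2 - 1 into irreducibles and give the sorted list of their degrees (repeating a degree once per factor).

Write f(y) = y^3 - y^2 - 1.
Roots in GF(3): f(0) = 2; f(1) = 2; f(2) = 0 → root.
Linear factors from roots: (y + 1).
Complete factorization: f(y) = (y + 1)·(y^2 + y - 1).
Factor degrees with multiplicity: 1 + 2 = 3.

1, 2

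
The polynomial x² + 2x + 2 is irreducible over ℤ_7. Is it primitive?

Write f(x) = x² + 2x + 2.
|GF(7^2)^×| = 7^2 − 1 = 48. Prime factorization: 48 = 2^4·3.
f is primitive ⇔ x has order 48 in GF(7)[x]/(f), i.e. x^(48/q) ≠ 1 for each prime q | 48.
x^(24) mod f = 1
x^(16) mod f = 4.
Since x^(24) = 1, the order of x divides 24 < 48; not primitive.

No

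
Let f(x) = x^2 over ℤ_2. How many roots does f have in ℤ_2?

Evaluate at each of the 2 elements of ℤ_2:
f(0) = 0 → root; f(1) = 1.
Roots: {0}.

1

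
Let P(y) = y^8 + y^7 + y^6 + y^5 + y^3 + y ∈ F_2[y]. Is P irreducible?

No

Check for roots in F_2: P(0) = 0 → root; P(1) = 0 → root.
P(0) = 0, so (y) divides P(y); P is reducible.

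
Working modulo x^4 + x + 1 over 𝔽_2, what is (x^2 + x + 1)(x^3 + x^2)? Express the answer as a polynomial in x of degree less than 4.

Multiply in 𝔽_2[x]: (x^2 + x + 1)·(x^3 + x^2) = x^5 + x^2.
Reduce using x^4 ≡ x + 1 (mod x^4 + x + 1).
Reduced: x.

x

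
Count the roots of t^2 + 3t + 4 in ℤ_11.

Write h(t) = t^2 + 3t + 4.
Evaluate at each of the 11 elements of ℤ_11:
h(0) = 4; h(1) = 8; h(2) = 3; h(3) = 0 → root; h(4) = 10; h(5) = 0 → root; h(6) = 3; h(7) = 8; h(8) = 4; h(9) = 2; h(10) = 2.
Roots: {3, 5}.

2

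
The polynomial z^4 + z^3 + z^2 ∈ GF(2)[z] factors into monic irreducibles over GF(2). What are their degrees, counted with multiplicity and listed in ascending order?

Write g(z) = z^4 + z^3 + z^2.
Roots in GF(2): g(0) = 0 → root; g(1) = 1.
Linear factors from roots: (z).
Complete factorization: g(z) = (z)^2·(z^2 + z + 1).
Factor degrees with multiplicity: 1 + 1 + 2 = 4.

1, 1, 2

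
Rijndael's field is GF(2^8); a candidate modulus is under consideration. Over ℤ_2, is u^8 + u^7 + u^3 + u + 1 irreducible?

Write m(u) = u^8 + u^7 + u^3 + u + 1.
Check for roots in ℤ_2: m(0) = 1; m(1) = 1.
No roots, so no linear factors.
Monic irreducibles of degree 2 over GF(2): u^2 + u + 1.
None of them divide m (all give nonzero remainder).
Monic irreducibles of degree 3 over GF(2): u^3 + u + 1, u^3 + u^2 + 1.
None of them divide m (all give nonzero remainder).
Monic irreducibles of degree 4 over GF(2): u^4 + u + 1, u^4 + u^3 + 1, u^4 + u^3 + u^2 + u + 1.
None of them divide m (all give nonzero remainder).
No irreducible factor of degree ≤ 4 exists, so m is irreducible over GF(2).

Yes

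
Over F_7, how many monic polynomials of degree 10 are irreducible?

28245840

By the necklace-counting formula, N_7(10) = (1/10) Σ_{d|10} μ(10/d)·7^d.
Divisors of 10: 1, 2, 5, 10; μ(10/d) for each: 1, -1, -1, 1.
Σ = 7^1 − 7^2 − 7^5 + 7^10 = 282458400.
N = 282458400/10 = 28245840.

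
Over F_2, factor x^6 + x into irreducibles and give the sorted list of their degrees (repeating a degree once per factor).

Write g(x) = x^6 + x.
Roots in F_2: g(0) = 0 → root; g(1) = 0 → root.
Linear factors from roots: (x), (x + 1).
Complete factorization: g(x) = (x)·(x + 1)·(x^4 + x^3 + x^2 + x + 1).
Factor degrees with multiplicity: 1 + 1 + 4 = 6.

1, 1, 4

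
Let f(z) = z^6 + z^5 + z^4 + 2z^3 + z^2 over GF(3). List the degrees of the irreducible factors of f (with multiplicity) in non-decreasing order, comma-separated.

Roots in GF(3): f(0) = 0 → root; f(1) = 0 → root; f(2) = 0 → root.
Linear factors from roots: (z), (z + 2), (z + 1).
Complete factorization: f(z) = (z + 1)·(z + 2)·(z)^2·(z^2 + z + 2).
Factor degrees with multiplicity: 1 + 1 + 1 + 1 + 2 = 6.

1, 1, 1, 1, 2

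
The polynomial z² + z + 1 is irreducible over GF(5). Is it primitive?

Write f(z) = z² + z + 1.
|GF(5^2)^×| = 5^2 − 1 = 24. Prime factorization: 24 = 2^3·3.
f is primitive ⇔ z has order 24 in GF(5)[z]/(f), i.e. z^(24/q) ≠ 1 for each prime q | 24.
z^(12) mod f = 1
z^(8) mod f = 4z + 4.
Since z^(12) = 1, the order of z divides 12 < 24; not primitive.

No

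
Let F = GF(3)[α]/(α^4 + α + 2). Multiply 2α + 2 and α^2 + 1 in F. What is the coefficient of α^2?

2

Multiply in GF(3)[α]: (2α + 2)·(α^2 + 1) = 2α^3 + 2α^2 + 2α + 2.
Reduced: 2α^3 + 2α^2 + 2α + 2.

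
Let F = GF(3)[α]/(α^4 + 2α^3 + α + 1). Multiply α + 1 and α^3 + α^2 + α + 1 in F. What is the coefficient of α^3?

Multiply in GF(3)[α]: (α + 1)·(α^3 + α^2 + α + 1) = α^4 + 2α^3 + 2α^2 + 2α + 1.
Reduce using α^4 ≡ α^3 + 2α + 2 (mod α^4 + 2α^3 + α + 1).
Reduced: 2α^2 + α.

0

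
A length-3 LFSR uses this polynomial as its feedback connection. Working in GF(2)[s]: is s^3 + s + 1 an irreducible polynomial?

Write h(s) = s^3 + s + 1.
Check for roots in GF(2): h(0) = 1; h(1) = 1.
No roots. A degree-3 polynomial over a field with no linear factor is irreducible.

Yes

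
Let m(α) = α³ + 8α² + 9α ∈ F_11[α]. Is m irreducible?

Check each element of F_11 for a root: m(0)=0, m(1)=7, m(2)=3, m(3)=5, m(4)=8, m(5)=7, m(6)=8, m(7)=6, m(8)=7, m(9)=6, m(10)=9.
m(0) = 0, so (α) divides m(α); m is reducible.

No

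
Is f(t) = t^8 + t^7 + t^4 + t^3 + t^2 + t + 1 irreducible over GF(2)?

Check for roots in GF(2): f(0) = 1; f(1) = 1.
No roots, so no linear factors.
Monic irreducibles of degree 2 over GF(2): t^2 + t + 1.
None of them divide f (all give nonzero remainder).
Monic irreducibles of degree 3 over GF(2): t^3 + t + 1, t^3 + t^2 + 1.
None of them divide f (all give nonzero remainder).
Monic irreducibles of degree 4 over GF(2): t^4 + t + 1, t^4 + t^3 + 1, t^4 + t^3 + t^2 + t + 1.
None of them divide f (all give nonzero remainder).
No irreducible factor of degree ≤ 4 exists, so f is irreducible over GF(2).

Yes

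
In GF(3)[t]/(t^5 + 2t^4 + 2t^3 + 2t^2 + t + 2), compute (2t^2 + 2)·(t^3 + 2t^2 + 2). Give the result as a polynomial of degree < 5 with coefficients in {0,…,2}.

Multiply in GF(3)[t]: (2t^2 + 2)·(t^3 + 2t^2 + 2) = 2t^5 + t^4 + 2t^3 + 2t^2 + 1.
Reduce using t^5 ≡ t^4 + t^3 + t^2 + 2t + 1 (mod t^5 + 2t^4 + 2t^3 + 2t^2 + t + 2).
Reduced: t^3 + t^2 + t.

t^3 + t^2 + t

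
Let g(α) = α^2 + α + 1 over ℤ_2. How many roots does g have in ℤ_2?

0

Evaluate at each of the 2 elements of ℤ_2:
g(0) = 1; g(1) = 1.
No element is a root.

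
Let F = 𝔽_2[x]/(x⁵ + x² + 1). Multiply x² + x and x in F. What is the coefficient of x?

Multiply in 𝔽_2[x]: (x² + x)·(x) = x³ + x².
Reduced: x³ + x².

0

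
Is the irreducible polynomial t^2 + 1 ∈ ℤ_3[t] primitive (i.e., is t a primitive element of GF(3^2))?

Write f(t) = t^2 + 1.
|GF(3^2)^×| = 3^2 − 1 = 8. Prime factorization: 8 = 2^3.
f is primitive ⇔ t has order 8 in GF(3)[t]/(f), i.e. t^(8/q) ≠ 1 for each prime q | 8.
t^(4) mod f = 1
Since t^(4) = 1, the order of t divides 4 < 8; not primitive.

No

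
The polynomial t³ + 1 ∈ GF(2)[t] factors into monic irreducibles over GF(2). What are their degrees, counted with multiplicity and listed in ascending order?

Write f(t) = t³ + 1.
Roots in GF(2): f(0) = 1; f(1) = 0 → root.
Linear factors from roots: (t + 1).
Complete factorization: f(t) = (t + 1)·(t² + t + 1).
Factor degrees with multiplicity: 1 + 2 = 3.

1, 2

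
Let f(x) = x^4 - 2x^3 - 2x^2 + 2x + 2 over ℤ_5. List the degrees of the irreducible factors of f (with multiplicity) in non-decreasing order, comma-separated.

4

Roots in ℤ_5: f(0) = 2; f(1) = 1; f(2) = 3; f(3) = 2; f(4) = 1.
Complete factorization: f(x) = (x^4 - 2x^3 - 2x^2 + 2x + 2).
Factor degrees with multiplicity: 4 = 4.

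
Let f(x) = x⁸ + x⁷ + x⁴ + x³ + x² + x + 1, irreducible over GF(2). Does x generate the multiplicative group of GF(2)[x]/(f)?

|GF(2^8)^×| = 2^8 − 1 = 255. Prime factorization: 255 = 3·5·17.
f is primitive ⇔ x has order 255 in GF(2)[x]/(f), i.e. x^(255/q) ≠ 1 for each prime q | 255.
x^(85) mod f = x⁷ + x⁶ + x⁵ + x⁴ + x³ + x + 1.
x^(51) mod f = 1
x^(15) mod f = x⁷ + x⁶ + x⁵ + x⁴ + 1.
Since x^(51) = 1, the order of x divides 51 < 255; not primitive.

No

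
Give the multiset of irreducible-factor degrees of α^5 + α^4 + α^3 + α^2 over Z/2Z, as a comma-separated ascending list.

1, 1, 1, 1, 1

Write g(α) = α^5 + α^4 + α^3 + α^2.
Roots in Z/2Z: g(0) = 0 → root; g(1) = 0 → root.
Linear factors from roots: (α), (α + 1).
Complete factorization: g(α) = (α)^2·(α + 1)^3.
Factor degrees with multiplicity: 1 + 1 + 1 + 1 + 1 = 5.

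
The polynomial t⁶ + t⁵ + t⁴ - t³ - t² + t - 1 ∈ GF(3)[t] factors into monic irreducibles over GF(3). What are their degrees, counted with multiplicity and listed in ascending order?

Write f(t) = t⁶ + t⁵ + t⁴ - t³ - t² + t - 1.
Roots in GF(3): f(0) = 2; f(1) = 1; f(2) = 2.
Complete factorization: f(t) = (t² + t - 1)·(t² + 1)^2.
Factor degrees with multiplicity: 2 + 2 + 2 = 6.

2, 2, 2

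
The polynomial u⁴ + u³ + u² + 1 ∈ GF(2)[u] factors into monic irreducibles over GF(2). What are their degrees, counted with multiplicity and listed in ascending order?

Write g(u) = u⁴ + u³ + u² + 1.
Roots in GF(2): g(0) = 1; g(1) = 0 → root.
Linear factors from roots: (u + 1).
Complete factorization: g(u) = (u + 1)·(u³ + u + 1).
Factor degrees with multiplicity: 1 + 3 = 4.

1, 3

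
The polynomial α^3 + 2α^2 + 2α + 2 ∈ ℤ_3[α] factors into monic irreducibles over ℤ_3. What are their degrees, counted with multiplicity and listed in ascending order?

Write h(α) = α^3 + 2α^2 + 2α + 2.
Roots in ℤ_3: h(0) = 2; h(1) = 1; h(2) = 1.
Complete factorization: h(α) = (α^3 + 2α^2 + 2α + 2).
Factor degrees with multiplicity: 3 = 3.

3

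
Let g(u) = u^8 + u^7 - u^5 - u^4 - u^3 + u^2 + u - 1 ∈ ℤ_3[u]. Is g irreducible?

No

Check for roots in ℤ_3: g(0) = 2; g(1) = 0 → root; g(2) = 0 → root.
g(1) = 0, so (u − 1) divides g(u); g is reducible.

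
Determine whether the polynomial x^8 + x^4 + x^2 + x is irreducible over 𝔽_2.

Write g(x) = x^8 + x^4 + x^2 + x.
Check for roots in 𝔽_2: g(0) = 0 → root; g(1) = 0 → root.
g(0) = 0, so (x) divides g(x); g is reducible.

No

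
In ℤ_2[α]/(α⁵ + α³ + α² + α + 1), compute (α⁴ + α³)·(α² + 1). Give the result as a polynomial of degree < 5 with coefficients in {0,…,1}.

α^3 + 1

Multiply in ℤ_2[α]: (α⁴ + α³)·(α² + 1) = α⁶ + α⁵ + α⁴ + α³.
Reduce using α⁵ ≡ α³ + α² + α + 1 (mod α⁵ + α³ + α² + α + 1).
Reduced: α³ + 1.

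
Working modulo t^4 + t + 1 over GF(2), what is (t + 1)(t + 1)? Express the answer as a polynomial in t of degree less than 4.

Multiply in GF(2)[t]: (t + 1)·(t + 1) = t^2 + 1.
Reduced: t^2 + 1.

t^2 + 1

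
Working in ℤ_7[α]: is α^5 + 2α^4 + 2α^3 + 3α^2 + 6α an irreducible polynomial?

No

Write h(α) = α^5 + 2α^4 + 2α^3 + 3α^2 + 6α.
Check for roots in ℤ_7: h(0) = 0 → root; h(1) = 0 → root; h(2) = 6; h(3) = 0 → root; h(4) = 0 → root; h(5) = 5; h(6) = 3.
h(0) = 0, so (α) divides h(α); h is reducible.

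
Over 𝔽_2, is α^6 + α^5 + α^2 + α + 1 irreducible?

Write h(α) = α^6 + α^5 + α^2 + α + 1.
Check for roots in 𝔽_2: h(0) = 1; h(1) = 1.
No roots, so no linear factors.
Monic irreducibles of degree 2 over GF(2): α^2 + α + 1.
None of them divide h (all give nonzero remainder).
Monic irreducibles of degree 3 over GF(2): α^3 + α + 1, α^3 + α^2 + 1.
None of them divide h (all give nonzero remainder).
No irreducible factor of degree ≤ 3 exists, so h is irreducible over GF(2).

Yes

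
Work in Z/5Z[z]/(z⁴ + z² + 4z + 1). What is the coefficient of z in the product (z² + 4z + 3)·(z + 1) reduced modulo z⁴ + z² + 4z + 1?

2

Multiply in Z/5Z[z]: (z² + 4z + 3)·(z + 1) = z³ + 2z + 3.
Reduced: z³ + 2z + 3.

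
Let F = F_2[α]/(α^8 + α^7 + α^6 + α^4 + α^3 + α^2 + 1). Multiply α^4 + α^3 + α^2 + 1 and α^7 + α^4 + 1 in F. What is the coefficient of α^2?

0

Multiply in F_2[α]: (α^4 + α^3 + α^2 + 1)·(α^7 + α^4 + 1) = α^11 + α^10 + α^9 + α^8 + α^6 + α^3 + α^2 + 1.
Reduce using α^8 ≡ α^7 + α^6 + α^4 + α^3 + α^2 + 1 (mod α^8 + α^7 + α^6 + α^4 + α^3 + α^2 + 1).
Reduced: α^6 + α^5 + α^4 + α^3.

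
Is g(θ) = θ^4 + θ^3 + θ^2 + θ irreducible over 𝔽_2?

No

Check for roots in 𝔽_2: g(0) = 0 → root; g(1) = 0 → root.
g(0) = 0, so (θ) divides g(θ); g is reducible.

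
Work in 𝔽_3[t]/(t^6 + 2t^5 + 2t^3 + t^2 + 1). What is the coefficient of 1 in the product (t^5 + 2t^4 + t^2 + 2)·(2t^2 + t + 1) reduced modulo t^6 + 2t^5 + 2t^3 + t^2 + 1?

1

Multiply in 𝔽_3[t]: (t^5 + 2t^4 + t^2 + 2)·(2t^2 + t + 1) = 2t^7 + 2t^6 + t^4 + t^3 + 2t^2 + 2t + 2.
Reduce using t^6 ≡ t^5 + t^3 + 2t^2 + 2 (mod t^6 + 2t^5 + 2t^3 + t^2 + 1).
Reduced: t^5 + t^2 + 1.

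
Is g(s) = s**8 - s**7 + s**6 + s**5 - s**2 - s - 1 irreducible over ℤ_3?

Yes

Check for roots in ℤ_3: g(0) = 2; g(1) = 2; g(2) = 1.
No roots, so no linear factors.
Monic irreducibles of degree 2 over GF(3): s**2 + 1, s**2 + s - 1, s**2 - s - 1.
None of them divide g (all give nonzero remainder).
Degree-3 irreducible divisors: test the 8 monic irreducibles of degree 3 over GF(3).
None of them divide g (all give nonzero remainder).
Degree-4 irreducible divisors: test the 18 monic irreducibles of degree 4 over GF(3).
None of them divide g (all give nonzero remainder).
No irreducible factor of degree ≤ 4 exists, so g is irreducible over GF(3).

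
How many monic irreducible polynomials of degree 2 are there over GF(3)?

The number of monic irreducibles of degree 2 over GF(3) is (1/2)·Σ_{d∣2} μ(2/d) 3^d.
Divisors of 2: 1, 2; μ(2/d) for each: -1, 1.
Σ = − 3^1 + 3^2 = 6.
N = 6/2 = 3.

3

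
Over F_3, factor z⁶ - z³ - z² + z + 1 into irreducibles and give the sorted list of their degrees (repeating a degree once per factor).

Write g(z) = z⁶ - z³ - z² + z + 1.
Roots in F_3: g(0) = 1; g(1) = 1; g(2) = 1.
Complete factorization: g(z) = (z⁶ - z³ - z² + z + 1).
Factor degrees with multiplicity: 6 = 6.

6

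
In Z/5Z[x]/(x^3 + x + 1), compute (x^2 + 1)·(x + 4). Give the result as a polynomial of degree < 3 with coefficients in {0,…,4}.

4x^2 + 3

Multiply in Z/5Z[x]: (x^2 + 1)·(x + 4) = x^3 + 4x^2 + x + 4.
Reduce using x^3 ≡ 4x + 4 (mod x^3 + x + 1).
Reduced: 4x^2 + 3.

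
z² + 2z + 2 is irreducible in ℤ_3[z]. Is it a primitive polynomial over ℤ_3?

Write f(z) = z² + 2z + 2.
|GF(3^2)^×| = 3^2 − 1 = 8. Prime factorization: 8 = 2^3.
f is primitive ⇔ z has order 8 in GF(3)[z]/(f), i.e. z^(8/q) ≠ 1 for each prime q | 8.
z^(4) mod f = 2.
None equal 1, so z has full order 8; f is primitive.

Yes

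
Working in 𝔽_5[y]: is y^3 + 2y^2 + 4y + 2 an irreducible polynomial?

Yes

Write m(y) = y^3 + 2y^2 + 4y + 2.
Check for roots in 𝔽_5: m(0) = 2; m(1) = 4; m(2) = 1; m(3) = 4; m(4) = 4.
No roots. A degree-3 polynomial over a field with no linear factor is irreducible.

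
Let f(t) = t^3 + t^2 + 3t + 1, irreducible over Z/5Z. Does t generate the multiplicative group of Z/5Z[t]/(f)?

|GF(5^3)^×| = 5^3 − 1 = 124. Prime factorization: 124 = 2^2·31.
f is primitive ⇔ t has order 124 in GF(5)[t]/(f), i.e. t^(124/q) ≠ 1 for each prime q | 124.
t^(62) mod f = 1
t^(4) mod f = 3t^2 + 2t + 1.
Since t^(62) = 1, the order of t divides 62 < 124; not primitive.

No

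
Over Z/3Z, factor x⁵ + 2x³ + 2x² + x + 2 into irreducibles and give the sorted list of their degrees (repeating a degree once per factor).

Write f(x) = x⁵ + 2x³ + 2x² + x + 2.
Roots in Z/3Z: f(0) = 2; f(1) = 2; f(2) = 0 → root.
Linear factors from roots: (x + 1).
Complete factorization: f(x) = (x + 1)·(x² + 1)·(x² + 2x + 2).
Factor degrees with multiplicity: 1 + 2 + 2 = 5.

1, 2, 2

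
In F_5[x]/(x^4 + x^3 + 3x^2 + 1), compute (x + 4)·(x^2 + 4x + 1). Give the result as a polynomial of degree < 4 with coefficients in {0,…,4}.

x^3 + 3x^2 + 2x + 4

Multiply in F_5[x]: (x + 4)·(x^2 + 4x + 1) = x^3 + 3x^2 + 2x + 4.
Reduced: x^3 + 3x^2 + 2x + 4.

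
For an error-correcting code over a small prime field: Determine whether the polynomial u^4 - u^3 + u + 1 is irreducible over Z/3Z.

Yes

Write f(u) = u^4 - u^3 + u + 1.
Check for roots in Z/3Z: f(0) = 1; f(1) = 2; f(2) = 2.
No roots, so no linear factors.
Monic irreducibles of degree 2 over GF(3): u^2 + 1, u^2 + u - 1, u^2 - u - 1.
None of them divide f (all give nonzero remainder).
No irreducible factor of degree ≤ 2 exists, so f is irreducible over GF(3).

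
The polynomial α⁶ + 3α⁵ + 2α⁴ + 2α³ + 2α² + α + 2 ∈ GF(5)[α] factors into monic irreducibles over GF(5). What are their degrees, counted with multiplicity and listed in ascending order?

1, 2, 3

Write g(α) = α⁶ + 3α⁵ + 2α⁴ + 2α³ + 2α² + α + 2.
Roots in GF(5): g(0) = 2; g(1) = 3; g(2) = 0 → root; g(3) = 2; g(4) = 1.
Linear factors from roots: (α + 3).
Complete factorization: g(α) = (α + 3)·(α² + α + 2)·(α³ + 4α² + α + 2).
Factor degrees with multiplicity: 1 + 2 + 3 = 6.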